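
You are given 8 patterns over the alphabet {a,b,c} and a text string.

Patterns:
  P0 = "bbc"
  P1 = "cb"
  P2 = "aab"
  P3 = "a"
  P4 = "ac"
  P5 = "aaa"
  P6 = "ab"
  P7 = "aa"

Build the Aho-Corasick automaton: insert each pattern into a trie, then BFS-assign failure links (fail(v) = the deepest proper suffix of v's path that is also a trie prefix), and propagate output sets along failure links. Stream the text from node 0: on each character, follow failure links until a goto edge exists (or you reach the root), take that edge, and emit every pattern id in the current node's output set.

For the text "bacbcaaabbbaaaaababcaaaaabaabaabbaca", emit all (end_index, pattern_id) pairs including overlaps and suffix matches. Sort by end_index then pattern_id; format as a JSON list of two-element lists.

Build:
Trie (insert patterns):
  0='ε' goto a→6 b→1 c→4
  1='b' goto b→2
  2='bb' goto c→3
  3='bbc' goto ·  [P0 ends]
  4='c' goto b→5
  5='cb' goto ·  [P1 ends]
  6='a' goto a→7 b→11 c→9  [P3 ends]
  7='aa' goto a→10 b→8  [P7 ends]
  8='aab' goto ·  [P2 ends]
  9='ac' goto ·  [P4 ends]
  10='aaa' goto ·  [P5 ends]
  11='ab' goto ·  [P6 ends]

BFS fail/out derivation:
  fail(1) 'b': from fail(0)=0 chase 'b': 0 ⇒ 0;  out=∅∪out(0)=∅
  fail(4) 'c': from fail(0)=0 chase 'c': 0 ⇒ 0;  out=∅∪out(0)=∅
  fail(6) 'a': from fail(0)=0 chase 'a': 0 ⇒ 0;  out={3}∪out(0)={3}
  fail(2) 'bb': from fail(1)=0 chase 'b': 0 ⇒ 1;  out=∅∪out(1)=∅
  fail(5) 'cb': from fail(4)=0 chase 'b': 0 ⇒ 1;  out={1}∪out(1)={1}
  fail(7) 'aa': from fail(6)=0 chase 'a': 0 ⇒ 6;  out={7}∪out(6)={3,7}
  fail(9) 'ac': from fail(6)=0 chase 'c': 0 ⇒ 4;  out={4}∪out(4)={4}
  fail(11) 'ab': from fail(6)=0 chase 'b': 0 ⇒ 1;  out={6}∪out(1)={6}
  fail(3) 'bbc': from fail(2)=1 chase 'c': 1→0 ⇒ 4;  out={0}∪out(4)={0}
  fail(8) 'aab': from fail(7)=6 chase 'b': 6 ⇒ 11;  out={2}∪out(11)={2,6}
  fail(10) 'aaa': from fail(7)=6 chase 'a': 6 ⇒ 7;  out={5}∪out(7)={3,5,7}

Scan:
i=0 'b': node 0→1
i=1 'a': node 1→6 (fail-walked)  → match P3@[1:1]
i=2 'c': node 6→9  → match P4@[1:2]
i=3 'b': node 9→5 (fail-walked)  → match P1@[2:3]
i=4 'c': node 5→4 (fail-walked)
i=5 'a': node 4→6 (fail-walked)  → match P3@[5:5]
i=6 'a': node 6→7  → match P3@[6:6],P7@[5:6]
i=7 'a': node 7→10  → match P3@[7:7],P5@[5:7],P7@[6:7]
i=8 'b': node 10→8 (fail-walked)  → match P2@[6:8],P6@[7:8]
i=9 'b': node 8→2 (fail-walked)
i=10 'b': node 2→2 (fail-walked)
i=11 'a': node 2→6 (fail-walked)  → match P3@[11:11]
i=12 'a': node 6→7  → match P3@[12:12],P7@[11:12]
i=13 'a': node 7→10  → match P3@[13:13],P5@[11:13],P7@[12:13]
i=14 'a': node 10→10 (fail-walked)  → match P3@[14:14],P5@[12:14],P7@[13:14]
i=15 'a': node 10→10 (fail-walked)  → match P3@[15:15],P5@[13:15],P7@[14:15]
i=16 'b': node 10→8 (fail-walked)  → match P2@[14:16],P6@[15:16]
i=17 'a': node 8→6 (fail-walked)  → match P3@[17:17]
i=18 'b': node 6→11  → match P6@[17:18]
i=19 'c': node 11→4 (fail-walked)
i=20 'a': node 4→6 (fail-walked)  → match P3@[20:20]
i=21 'a': node 6→7  → match P3@[21:21],P7@[20:21]
i=22 'a': node 7→10  → match P3@[22:22],P5@[20:22],P7@[21:22]
i=23 'a': node 10→10 (fail-walked)  → match P3@[23:23],P5@[21:23],P7@[22:23]
i=24 'a': node 10→10 (fail-walked)  → match P3@[24:24],P5@[22:24],P7@[23:24]
i=25 'b': node 10→8 (fail-walked)  → match P2@[23:25],P6@[24:25]
i=26 'a': node 8→6 (fail-walked)  → match P3@[26:26]
i=27 'a': node 6→7  → match P3@[27:27],P7@[26:27]
i=28 'b': node 7→8  → match P2@[26:28],P6@[27:28]
i=29 'a': node 8→6 (fail-walked)  → match P3@[29:29]
i=30 'a': node 6→7  → match P3@[30:30],P7@[29:30]
i=31 'b': node 7→8  → match P2@[29:31],P6@[30:31]
i=32 'b': node 8→2 (fail-walked)
i=33 'a': node 2→6 (fail-walked)  → match P3@[33:33]
i=34 'c': node 6→9  → match P4@[33:34]
i=35 'a': node 9→6 (fail-walked)  → match P3@[35:35]

Result: [[1,3],[2,4],[3,1],[5,3],[6,3],[6,7],[7,3],[7,5],[7,7],[8,2],[8,6],[11,3],[12,3],[12,7],[13,3],[13,5],[13,7],[14,3],[14,5],[14,7],[15,3],[15,5],[15,7],[16,2],[16,6],[17,3],[18,6],[20,3],[21,3],[21,7],[22,3],[22,5],[22,7],[23,3],[23,5],[23,7],[24,3],[24,5],[24,7],[25,2],[25,6],[26,3],[27,3],[27,7],[28,2],[28,6],[29,3],[30,3],[30,7],[31,2],[31,6],[33,3],[34,4],[35,3]]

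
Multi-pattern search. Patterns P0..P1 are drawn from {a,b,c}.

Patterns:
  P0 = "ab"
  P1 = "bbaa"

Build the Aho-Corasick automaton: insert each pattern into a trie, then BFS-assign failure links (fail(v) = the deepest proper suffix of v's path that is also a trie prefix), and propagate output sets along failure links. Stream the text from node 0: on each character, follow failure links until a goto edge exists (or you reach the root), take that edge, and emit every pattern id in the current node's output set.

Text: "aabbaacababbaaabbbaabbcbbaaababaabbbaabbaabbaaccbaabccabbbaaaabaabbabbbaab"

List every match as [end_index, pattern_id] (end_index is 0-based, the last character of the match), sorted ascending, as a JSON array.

Build:
Trie nodes:
  0='ε' goto a→1 b→3
  1='a' goto b→2
  2='ab' goto ·  ←P0
  3='b' goto b→4
  4='bb' goto a→5
  5='bba' goto a→6
  6='bbaa' goto ·  ←P1

Failure links (BFS by depth):
  fail(1) 'a': from fail(0)=0 chase 'a': 0 ⇒ 0;  out=∅∪out(0)=∅
  fail(3) 'b': from fail(0)=0 chase 'b': 0 ⇒ 0;  out=∅∪out(0)=∅
  fail(2) 'ab': from fail(1)=0 chase 'b': 0 ⇒ 3;  out={0}∪out(3)={0}
  fail(4) 'bb': from fail(3)=0 chase 'b': 0 ⇒ 3;  out=∅∪out(3)=∅
  fail(5) 'bba': from fail(4)=3 chase 'a': 3→0 ⇒ 1;  out=∅∪out(1)=∅
  fail(6) 'bbaa': from fail(5)=1 chase 'a': 1→0 ⇒ 1;  out={1}∪out(1)={1}

Text stream:
i=0 'a': node 0→1
i=1 'a': node 1→1 (fail-walked)
i=2 'b': node 1→2  emit P0@[1:2]
i=3 'b': node 2→4 (fail-walked)
i=4 'a': node 4→5
i=5 'a': node 5→6  emit P1@[2:5]
i=6 'c': node 6→0 (fail-walked)
i=7 'a': node 0→1
i=8 'b': node 1→2  emit P0@[7:8]
i=9 'a': node 2→1 (fail-walked)
i=10 'b': node 1→2  emit P0@[9:10]
i=11 'b': node 2→4 (fail-walked)
i=12 'a': node 4→5
i=13 'a': node 5→6  emit P1@[10:13]
i=14 'a': node 6→1 (fail-walked)
i=15 'b': node 1→2  emit P0@[14:15]
i=16 'b': node 2→4 (fail-walked)
i=17 'b': node 4→4 (fail-walked)
i=18 'a': node 4→5
i=19 'a': node 5→6  emit P1@[16:19]
i=20 'b': node 6→2 (fail-walked)  emit P0@[19:20]
i=21 'b': node 2→4 (fail-walked)
i=22 'c': node 4→0 (fail-walked)
i=23 'b': node 0→3
i=24 'b': node 3→4
i=25 'a': node 4→5
i=26 'a': node 5→6  emit P1@[23:26]
i=27 'a': node 6→1 (fail-walked)
i=28 'b': node 1→2  emit P0@[27:28]
i=29 'a': node 2→1 (fail-walked)
i=30 'b': node 1→2  emit P0@[29:30]
i=31 'a': node 2→1 (fail-walked)
i=32 'a': node 1→1 (fail-walked)
i=33 'b': node 1→2  emit P0@[32:33]
i=34 'b': node 2→4 (fail-walked)
i=35 'b': node 4→4 (fail-walked)
i=36 'a': node 4→5
i=37 'a': node 5→6  emit P1@[34:37]
i=38 'b': node 6→2 (fail-walked)  emit P0@[37:38]
i=39 'b': node 2→4 (fail-walked)
i=40 'a': node 4→5
i=41 'a': node 5→6  emit P1@[38:41]
i=42 'b': node 6→2 (fail-walked)  emit P0@[41:42]
i=43 'b': node 2→4 (fail-walked)
i=44 'a': node 4→5
i=45 'a': node 5→6  emit P1@[42:45]
i=46 'c': node 6→0 (fail-walked)
i=47 'c': node 0→0
i=48 'b': node 0→3
i=49 'a': node 3→1 (fail-walked)
i=50 'a': node 1→1 (fail-walked)
i=51 'b': node 1→2  emit P0@[50:51]
i=52 'c': node 2→0 (fail-walked)
i=53 'c': node 0→0
i=54 'a': node 0→1
i=55 'b': node 1→2  emit P0@[54:55]
i=56 'b': node 2→4 (fail-walked)
i=57 'b': node 4→4 (fail-walked)
i=58 'a': node 4→5
i=59 'a': node 5→6  emit P1@[56:59]
i=60 'a': node 6→1 (fail-walked)
i=61 'a': node 1→1 (fail-walked)
i=62 'b': node 1→2  emit P0@[61:62]
i=63 'a': node 2→1 (fail-walked)
i=64 'a': node 1→1 (fail-walked)
i=65 'b': node 1→2  emit P0@[64:65]
i=66 'b': node 2→4 (fail-walked)
i=67 'a': node 4→5
i=68 'b': node 5→2 (fail-walked)  emit P0@[67:68]
i=69 'b': node 2→4 (fail-walked)
i=70 'b': node 4→4 (fail-walked)
i=71 'a': node 4→5
i=72 'a': node 5→6  emit P1@[69:72]
i=73 'b': node 6→2 (fail-walked)  emit P0@[72:73]

All matches (sorted): [[2,0],[5,1],[8,0],[10,0],[13,1],[15,0],[19,1],[20,0],[26,1],[28,0],[30,0],[33,0],[37,1],[38,0],[41,1],[42,0],[45,1],[51,0],[55,0],[59,1],[62,0],[65,0],[68,0],[72,1],[73,0]]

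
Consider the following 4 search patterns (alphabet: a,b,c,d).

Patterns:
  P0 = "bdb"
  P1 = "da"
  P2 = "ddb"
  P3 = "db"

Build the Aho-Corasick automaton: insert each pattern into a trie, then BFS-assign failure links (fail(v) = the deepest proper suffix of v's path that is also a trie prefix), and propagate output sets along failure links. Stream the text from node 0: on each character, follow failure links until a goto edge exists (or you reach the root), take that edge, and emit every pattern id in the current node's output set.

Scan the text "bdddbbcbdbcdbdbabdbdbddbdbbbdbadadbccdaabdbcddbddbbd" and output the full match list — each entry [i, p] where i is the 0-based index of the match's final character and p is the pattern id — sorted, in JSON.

Build automaton:
Trie (insert patterns):
  0='ε' goto b→1 d→4
  1='b' goto d→2
  2='bd' goto b→3
  3='bdb' goto ·  ←P0
  4='d' goto a→5 b→8 d→6
  5='da' goto ·  ←P1
  6='dd' goto b→7
  7='ddb' goto ·  ←P2
  8='db' goto ·  ←P3

BFS fail/out derivation:
  n1('b'): parent n0 fail=0; on 'b' 0 → fail=0;  out ∅∪∅=∅
  n4('d'): parent n0 fail=0; on 'd' 0 → fail=0;  out ∅∪∅=∅
  n2('bd'): parent n1 fail=0; on 'd' 0 → fail=4;  out ∅∪∅=∅
  n5('da'): parent n4 fail=0; on 'a' 0 → fail=0;  out {1}∪∅={1}
  n6('dd'): parent n4 fail=0; on 'd' 0 → fail=4;  out ∅∪∅=∅
  n8('db'): parent n4 fail=0; on 'b' 0 → fail=1;  out {3}∪∅={3}
  n3('bdb'): parent n2 fail=4; on 'b' 4 → fail=8;  out {0}∪{3}={0,3}
  n7('ddb'): parent n6 fail=4; on 'b' 4 → fail=8;  out {2}∪{3}={2,3}

Text stream:
pos 0 'b': at 1
pos 1 'd': at 2
pos 2 'd': at 6 (via fail)
pos 3 'd': at 6 (via fail)
pos 4 'b': at 7  ** P2@[2:4],P3@[3:4]
pos 5 'b': at 1 (via fail)
pos 6 'c': at 0 (via fail)
pos 7 'b': at 1
pos 8 'd': at 2
pos 9 'b': at 3  ** P0@[7:9],P3@[8:9]
pos 10 'c': at 0 (via fail)
pos 11 'd': at 4
pos 12 'b': at 8  ** P3@[11:12]
pos 13 'd': at 2 (via fail)
pos 14 'b': at 3  ** P0@[12:14],P3@[13:14]
pos 15 'a': at 0 (via fail)
pos 16 'b': at 1
pos 17 'd': at 2
pos 18 'b': at 3  ** P0@[16:18],P3@[17:18]
pos 19 'd': at 2 (via fail)
pos 20 'b': at 3  ** P0@[18:20],P3@[19:20]
pos 21 'd': at 2 (via fail)
pos 22 'd': at 6 (via fail)
pos 23 'b': at 7  ** P2@[21:23],P3@[22:23]
pos 24 'd': at 2 (via fail)
pos 25 'b': at 3  ** P0@[23:25],P3@[24:25]
pos 26 'b': at 1 (via fail)
pos 27 'b': at 1 (via fail)
pos 28 'd': at 2
pos 29 'b': at 3  ** P0@[27:29],P3@[28:29]
pos 30 'a': at 0 (via fail)
pos 31 'd': at 4
pos 32 'a': at 5  ** P1@[31:32]
pos 33 'd': at 4 (via fail)
pos 34 'b': at 8  ** P3@[33:34]
pos 35 'c': at 0 (via fail)
pos 36 'c': at 0
pos 37 'd': at 4
pos 38 'a': at 5  ** P1@[37:38]
pos 39 'a': at 0 (via fail)
pos 40 'b': at 1
pos 41 'd': at 2
pos 42 'b': at 3  ** P0@[40:42],P3@[41:42]
pos 43 'c': at 0 (via fail)
pos 44 'd': at 4
pos 45 'd': at 6
pos 46 'b': at 7  ** P2@[44:46],P3@[45:46]
pos 47 'd': at 2 (via fail)
pos 48 'd': at 6 (via fail)
pos 49 'b': at 7  ** P2@[47:49],P3@[48:49]
pos 50 'b': at 1 (via fail)
pos 51 'd': at 2

Result: [[4,2],[4,3],[9,0],[9,3],[12,3],[14,0],[14,3],[18,0],[18,3],[20,0],[20,3],[23,2],[23,3],[25,0],[25,3],[29,0],[29,3],[32,1],[34,3],[38,1],[42,0],[42,3],[46,2],[46,3],[49,2],[49,3]]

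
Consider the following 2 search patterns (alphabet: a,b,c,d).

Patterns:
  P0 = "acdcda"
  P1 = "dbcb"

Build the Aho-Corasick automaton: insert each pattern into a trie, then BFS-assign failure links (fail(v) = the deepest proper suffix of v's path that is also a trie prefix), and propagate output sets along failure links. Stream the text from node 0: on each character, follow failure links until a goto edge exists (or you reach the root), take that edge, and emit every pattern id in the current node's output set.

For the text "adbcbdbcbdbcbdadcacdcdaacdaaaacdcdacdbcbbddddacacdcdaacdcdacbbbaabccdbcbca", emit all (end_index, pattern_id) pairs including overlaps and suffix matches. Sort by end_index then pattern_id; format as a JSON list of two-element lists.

Construct AC machine:
Trie (insert patterns):
  0='ε' goto a→1 d→7
  1='a' goto c→2
  2='ac' goto d→3
  3='acd' goto c→4
  4='acdc' goto d→5
  5='acdcd' goto a→6
  6='acdcda' goto ·  [P0 ends]
  7='d' goto b→8
  8='db' goto c→9
  9='dbc' goto b→10
  10='dbcb' goto ·  [P1 ends]

Failure links (BFS by depth):
  n1('a'): parent n0 fail=0; on 'a' 0 → fail=0;  out ∅∪∅=∅
  n7('d'): parent n0 fail=0; on 'd' 0 → fail=0;  out ∅∪∅=∅
  n2('ac'): parent n1 fail=0; on 'c' 0 → fail=0;  out ∅∪∅=∅
  n8('db'): parent n7 fail=0; on 'b' 0 → fail=0;  out ∅∪∅=∅
  n3('acd'): parent n2 fail=0; on 'd' 0 → fail=7;  out ∅∪∅=∅
  n9('dbc'): parent n8 fail=0; on 'c' 0 → fail=0;  out ∅∪∅=∅
  n4('acdc'): parent n3 fail=7; on 'c' 7→0 → fail=0;  out ∅∪∅=∅
  n10('dbcb'): parent n9 fail=0; on 'b' 0 → fail=0;  out {1}∪∅={1}
  n5('acdcd'): parent n4 fail=0; on 'd' 0 → fail=7;  out ∅∪∅=∅
  n6('acdcda'): parent n5 fail=7; on 'a' 7→0 → fail=1;  out {0}∪∅={0}

Text stream:
[0] read 'a'  n0⇒n1
[1] read 'd'  n1⇒n7 ·f
[2] read 'b'  n7⇒n8
[3] read 'c'  n8⇒n9
[4] read 'b'  n9⇒n10  → match P1@[1:4]
[5] read 'd'  n10⇒n7 ·f
[6] read 'b'  n7⇒n8
[7] read 'c'  n8⇒n9
[8] read 'b'  n9⇒n10  → match P1@[5:8]
[9] read 'd'  n10⇒n7 ·f
[10] read 'b'  n7⇒n8
[11] read 'c'  n8⇒n9
[12] read 'b'  n9⇒n10  → match P1@[9:12]
[13] read 'd'  n10⇒n7 ·f
[14] read 'a'  n7⇒n1 ·f
[15] read 'd'  n1⇒n7 ·f
[16] read 'c'  n7⇒n0 ·f
[17] read 'a'  n0⇒n1
[18] read 'c'  n1⇒n2
[19] read 'd'  n2⇒n3
[20] read 'c'  n3⇒n4
[21] read 'd'  n4⇒n5
[22] read 'a'  n5⇒n6  → match P0@[17:22]
[23] read 'a'  n6⇒n1 ·f
[24] read 'c'  n1⇒n2
[25] read 'd'  n2⇒n3
[26] read 'a'  n3⇒n1 ·f
[27] read 'a'  n1⇒n1 ·f
[28] read 'a'  n1⇒n1 ·f
[29] read 'a'  n1⇒n1 ·f
[30] read 'c'  n1⇒n2
[31] read 'd'  n2⇒n3
[32] read 'c'  n3⇒n4
[33] read 'd'  n4⇒n5
[34] read 'a'  n5⇒n6  → match P0@[29:34]
[35] read 'c'  n6⇒n2 ·f
[36] read 'd'  n2⇒n3
[37] read 'b'  n3⇒n8 ·f
[38] read 'c'  n8⇒n9
[39] read 'b'  n9⇒n10  → match P1@[36:39]
[40] read 'b'  n10⇒n0 ·f
[41] read 'd'  n0⇒n7
[42] read 'd'  n7⇒n7 ·f
[43] read 'd'  n7⇒n7 ·f
[44] read 'd'  n7⇒n7 ·f
[45] read 'a'  n7⇒n1 ·f
[46] read 'c'  n1⇒n2
[47] read 'a'  n2⇒n1 ·f
[48] read 'c'  n1⇒n2
[49] read 'd'  n2⇒n3
[50] read 'c'  n3⇒n4
[51] read 'd'  n4⇒n5
[52] read 'a'  n5⇒n6  → match P0@[47:52]
[53] read 'a'  n6⇒n1 ·f
[54] read 'c'  n1⇒n2
[55] read 'd'  n2⇒n3
[56] read 'c'  n3⇒n4
[57] read 'd'  n4⇒n5
[58] read 'a'  n5⇒n6  → match P0@[53:58]
[59] read 'c'  n6⇒n2 ·f
[60] read 'b'  n2⇒n0 ·f
[61] read 'b'  n0⇒n0
[62] read 'b'  n0⇒n0
[63] read 'a'  n0⇒n1
[64] read 'a'  n1⇒n1 ·f
[65] read 'b'  n1⇒n0 ·f
[66] read 'c'  n0⇒n0
[67] read 'c'  n0⇒n0
[68] read 'd'  n0⇒n7
[69] read 'b'  n7⇒n8
[70] read 'c'  n8⇒n9
[71] read 'b'  n9⇒n10  → match P1@[68:71]
[72] read 'c'  n10⇒n0 ·f
[73] read 'a'  n0⇒n1

All matches (sorted): [[4,1],[8,1],[12,1],[22,0],[34,0],[39,1],[52,0],[58,0],[71,1]]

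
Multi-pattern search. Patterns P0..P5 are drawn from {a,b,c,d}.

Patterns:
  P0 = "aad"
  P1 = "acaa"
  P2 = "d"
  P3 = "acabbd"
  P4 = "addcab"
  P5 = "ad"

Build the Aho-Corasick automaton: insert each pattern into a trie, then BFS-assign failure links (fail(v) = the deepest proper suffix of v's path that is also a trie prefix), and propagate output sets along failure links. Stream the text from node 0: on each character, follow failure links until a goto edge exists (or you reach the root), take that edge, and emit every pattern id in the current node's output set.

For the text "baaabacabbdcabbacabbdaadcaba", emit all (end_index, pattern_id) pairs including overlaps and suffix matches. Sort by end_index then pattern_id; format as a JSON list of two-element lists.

Construct AC machine:
Trie nodes:
  0='ε' goto a→1 d→7
  1='a' goto a→2 c→4 d→11
  2='aa' goto d→3
  3='aad' goto ·  [P0 ends]
  4='ac' goto a→5
  5='aca' goto a→6 b→8
  6='acaa' goto ·  [P1 ends]
  7='d' goto ·  [P2 ends]
  8='acab' goto b→9
  9='acabb' goto d→10
  10='acabbd' goto ·  [P3 ends]
  11='ad' goto d→12  [P5 ends]
  12='add' goto c→13
  13='addc' goto a→14
  14='addca' goto b→15
  15='addcab' goto ·  [P4 ends]

Failure links (BFS by depth):
  fail(1) 'a': from fail(0)=0 chase 'a': 0 ⇒ 0;  out=∅∪out(0)=∅
  fail(7) 'd': from fail(0)=0 chase 'd': 0 ⇒ 0;  out={2}∪out(0)={2}
  fail(2) 'aa': from fail(1)=0 chase 'a': 0 ⇒ 1;  out=∅∪out(1)=∅
  fail(4) 'ac': from fail(1)=0 chase 'c': 0 ⇒ 0;  out=∅∪out(0)=∅
  fail(11) 'ad': from fail(1)=0 chase 'd': 0 ⇒ 7;  out={5}∪out(7)={2,5}
  fail(3) 'aad': from fail(2)=1 chase 'd': 1 ⇒ 11;  out={0}∪out(11)={0,2,5}
  fail(5) 'aca': from fail(4)=0 chase 'a': 0 ⇒ 1;  out=∅∪out(1)=∅
  fail(12) 'add': from fail(11)=7 chase 'd': 7→0 ⇒ 7;  out=∅∪out(7)={2}
  fail(6) 'acaa': from fail(5)=1 chase 'a': 1 ⇒ 2;  out={1}∪out(2)={1}
  fail(8) 'acab': from fail(5)=1 chase 'b': 1→0 ⇒ 0;  out=∅∪out(0)=∅
  fail(13) 'addc': from fail(12)=7 chase 'c': 7→0 ⇒ 0;  out=∅∪out(0)=∅
  fail(9) 'acabb': from fail(8)=0 chase 'b': 0 ⇒ 0;  out=∅∪out(0)=∅
  fail(14) 'addca': from fail(13)=0 chase 'a': 0 ⇒ 1;  out=∅∪out(1)=∅
  fail(10) 'acabbd': from fail(9)=0 chase 'd': 0 ⇒ 7;  out={3}∪out(7)={2,3}
  fail(15) 'addcab': from fail(14)=1 chase 'b': 1→0 ⇒ 0;  out={4}∪out(0)={4}

Run:
i=0 'b': node 0→0
i=1 'a': node 0→1
i=2 'a': node 1→2
i=3 'a': node 2→2 ·f
i=4 'b': node 2→0 ·f
i=5 'a': node 0→1
i=6 'c': node 1→4
i=7 'a': node 4→5
i=8 'b': node 5→8
i=9 'b': node 8→9
i=10 'd': node 9→10  ** P2@[10:10],P3@[5:10]
i=11 'c': node 10→0 ·f
i=12 'a': node 0→1
i=13 'b': node 1→0 ·f
i=14 'b': node 0→0
i=15 'a': node 0→1
i=16 'c': node 1→4
i=17 'a': node 4→5
i=18 'b': node 5→8
i=19 'b': node 8→9
i=20 'd': node 9→10  ** P2@[20:20],P3@[15:20]
i=21 'a': node 10→1 ·f
i=22 'a': node 1→2
i=23 'd': node 2→3  ** P0@[21:23],P2@[23:23],P5@[22:23]
i=24 'c': node 3→0 ·f
i=25 'a': node 0→1
i=26 'b': node 1→0 ·f
i=27 'a': node 0→1

Matches: [[10,2],[10,3],[20,2],[20,3],[23,0],[23,2],[23,5]]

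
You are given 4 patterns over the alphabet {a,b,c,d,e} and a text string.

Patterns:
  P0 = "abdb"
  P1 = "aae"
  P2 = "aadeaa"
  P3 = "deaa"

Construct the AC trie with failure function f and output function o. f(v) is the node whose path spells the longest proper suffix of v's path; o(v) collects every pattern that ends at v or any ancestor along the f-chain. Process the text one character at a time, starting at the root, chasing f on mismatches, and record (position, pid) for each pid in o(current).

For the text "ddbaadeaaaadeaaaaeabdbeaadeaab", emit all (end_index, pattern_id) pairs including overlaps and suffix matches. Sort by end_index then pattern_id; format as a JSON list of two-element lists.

Build:
Trie (insert patterns):
  0='ε' goto a→1 d→11
  1='a' goto a→5 b→2
  2='ab' goto d→3
  3='abd' goto b→4
  4='abdb' goto ·  [P0 ends]
  5='aa' goto d→7 e→6
  6='aae' goto ·  [P1 ends]
  7='aad' goto e→8
  8='aade' goto a→9
  9='aadea' goto a→10
  10='aadeaa' goto ·  [P2 ends]
  11='d' goto e→12
  12='de' goto a→13
  13='dea' goto a→14
  14='deaa' goto ·  [P3 ends]

Failure links (BFS by depth):
  fail(1) 'a': from fail(0)=0 chase 'a': 0 ⇒ 0;  out=∅∪out(0)=∅
  fail(11) 'd': from fail(0)=0 chase 'd': 0 ⇒ 0;  out=∅∪out(0)=∅
  fail(2) 'ab': from fail(1)=0 chase 'b': 0 ⇒ 0;  out=∅∪out(0)=∅
  fail(5) 'aa': from fail(1)=0 chase 'a': 0 ⇒ 1;  out=∅∪out(1)=∅
  fail(12) 'de': from fail(11)=0 chase 'e': 0 ⇒ 0;  out=∅∪out(0)=∅
  fail(3) 'abd': from fail(2)=0 chase 'd': 0 ⇒ 11;  out=∅∪out(11)=∅
  fail(6) 'aae': from fail(5)=1 chase 'e': 1→0 ⇒ 0;  out={1}∪out(0)={1}
  fail(7) 'aad': from fail(5)=1 chase 'd': 1→0 ⇒ 11;  out=∅∪out(11)=∅
  fail(13) 'dea': from fail(12)=0 chase 'a': 0 ⇒ 1;  out=∅∪out(1)=∅
  fail(4) 'abdb': from fail(3)=11 chase 'b': 11→0 ⇒ 0;  out={0}∪out(0)={0}
  fail(8) 'aade': from fail(7)=11 chase 'e': 11 ⇒ 12;  out=∅∪out(12)=∅
  fail(14) 'deaa': from fail(13)=1 chase 'a': 1 ⇒ 5;  out={3}∪out(5)={3}
  fail(9) 'aadea': from fail(8)=12 chase 'a': 12 ⇒ 13;  out=∅∪out(13)=∅
  fail(10) 'aadeaa': from fail(9)=13 chase 'a': 13 ⇒ 14;  out={2}∪out(14)={2,3}

Text stream:
[0] read 'd'  n0⇒n11
[1] read 'd'  n11⇒n11 (fail-walked)
[2] read 'b'  n11⇒n0 (fail-walked)
[3] read 'a'  n0⇒n1
[4] read 'a'  n1⇒n5
[5] read 'd'  n5⇒n7
[6] read 'e'  n7⇒n8
[7] read 'a'  n8⇒n9
[8] read 'a'  n9⇒n10  emit P2@[3:8],P3@[5:8]
[9] read 'a'  n10⇒n5 (fail-walked)
[10] read 'a'  n5⇒n5 (fail-walked)
[11] read 'd'  n5⇒n7
[12] read 'e'  n7⇒n8
[13] read 'a'  n8⇒n9
[14] read 'a'  n9⇒n10  emit P2@[9:14],P3@[11:14]
[15] read 'a'  n10⇒n5 (fail-walked)
[16] read 'a'  n5⇒n5 (fail-walked)
[17] read 'e'  n5⇒n6  emit P1@[15:17]
[18] read 'a'  n6⇒n1 (fail-walked)
[19] read 'b'  n1⇒n2
[20] read 'd'  n2⇒n3
[21] read 'b'  n3⇒n4  emit P0@[18:21]
[22] read 'e'  n4⇒n0 (fail-walked)
[23] read 'a'  n0⇒n1
[24] read 'a'  n1⇒n5
[25] read 'd'  n5⇒n7
[26] read 'e'  n7⇒n8
[27] read 'a'  n8⇒n9
[28] read 'a'  n9⇒n10  emit P2@[23:28],P3@[25:28]
[29] read 'b'  n10⇒n2 (fail-walked)

Matches: [[8,2],[8,3],[14,2],[14,3],[17,1],[21,0],[28,2],[28,3]]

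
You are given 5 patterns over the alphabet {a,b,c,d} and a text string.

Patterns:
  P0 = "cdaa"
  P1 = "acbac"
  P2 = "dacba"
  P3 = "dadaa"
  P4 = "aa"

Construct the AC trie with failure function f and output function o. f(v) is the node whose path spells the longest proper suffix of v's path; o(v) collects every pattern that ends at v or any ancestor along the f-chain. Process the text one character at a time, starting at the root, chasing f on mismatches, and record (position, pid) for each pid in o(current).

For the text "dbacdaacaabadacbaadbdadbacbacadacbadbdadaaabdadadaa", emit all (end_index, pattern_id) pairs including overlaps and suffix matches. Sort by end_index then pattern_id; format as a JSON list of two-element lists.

Construct AC machine:
Trie (insert patterns):
  n0 'ε': a→5 c→1 d→10
  n1 'c': d→2
  n2 'cd': a→3
  n3 'cda': a→4
  n4 'cdaa': ·  [P0 ends]
  n5 'a': a→18 c→6
  n6 'ac': b→7
  n7 'acb': a→8
  n8 'acba': c→9
  n9 'acbac': ·  [P1 ends]
  n10 'd': a→11
  n11 'da': c→12 d→15
  n12 'dac': b→13
  n13 'dacb': a→14
  n14 'dacba': ·  [P2 ends]
  n15 'dad': a→16
  n16 'dada': a→17
  n17 'dadaa': ·  [P3 ends]
  n18 'aa': ·  [P4 ends]

Failure links (BFS by depth):
  fail(1) 'c': from fail(0)=0 chase 'c': 0 ⇒ 0;  out=∅∪out(0)=∅
  fail(5) 'a': from fail(0)=0 chase 'a': 0 ⇒ 0;  out=∅∪out(0)=∅
  fail(10) 'd': from fail(0)=0 chase 'd': 0 ⇒ 0;  out=∅∪out(0)=∅
  fail(2) 'cd': from fail(1)=0 chase 'd': 0 ⇒ 10;  out=∅∪out(10)=∅
  fail(6) 'ac': from fail(5)=0 chase 'c': 0 ⇒ 1;  out=∅∪out(1)=∅
  fail(11) 'da': from fail(10)=0 chase 'a': 0 ⇒ 5;  out=∅∪out(5)=∅
  fail(18) 'aa': from fail(5)=0 chase 'a': 0 ⇒ 5;  out={4}∪out(5)={4}
  fail(3) 'cda': from fail(2)=10 chase 'a': 10 ⇒ 11;  out=∅∪out(11)=∅
  fail(7) 'acb': from fail(6)=1 chase 'b': 1→0 ⇒ 0;  out=∅∪out(0)=∅
  fail(12) 'dac': from fail(11)=5 chase 'c': 5 ⇒ 6;  out=∅∪out(6)=∅
  fail(15) 'dad': from fail(11)=5 chase 'd': 5→0 ⇒ 10;  out=∅∪out(10)=∅
  fail(4) 'cdaa': from fail(3)=11 chase 'a': 11→5 ⇒ 18;  out={0}∪out(18)={0,4}
  fail(8) 'acba': from fail(7)=0 chase 'a': 0 ⇒ 5;  out=∅∪out(5)=∅
  fail(13) 'dacb': from fail(12)=6 chase 'b': 6 ⇒ 7;  out=∅∪out(7)=∅
  fail(16) 'dada': from fail(15)=10 chase 'a': 10 ⇒ 11;  out=∅∪out(11)=∅
  fail(9) 'acbac': from fail(8)=5 chase 'c': 5 ⇒ 6;  out={1}∪out(6)={1}
  fail(14) 'dacba': from fail(13)=7 chase 'a': 7 ⇒ 8;  out={2}∪out(8)={2}
  fail(17) 'dadaa': from fail(16)=11 chase 'a': 11→5 ⇒ 18;  out={3}∪out(18)={3,4}

Text stream:
[0] read 'd'  n0⇒n10
[1] read 'b'  n10⇒n0 (via fail)
[2] read 'a'  n0⇒n5
[3] read 'c'  n5⇒n6
[4] read 'd'  n6⇒n2 (via fail)
[5] read 'a'  n2⇒n3
[6] read 'a'  n3⇒n4  emit P0@[3:6],P4@[5:6]
[7] read 'c'  n4⇒n6 (via fail)
[8] read 'a'  n6⇒n5 (via fail)
[9] read 'a'  n5⇒n18  emit P4@[8:9]
[10] read 'b'  n18⇒n0 (via fail)
[11] read 'a'  n0⇒n5
[12] read 'd'  n5⇒n10 (via fail)
[13] read 'a'  n10⇒n11
[14] read 'c'  n11⇒n12
[15] read 'b'  n12⇒n13
[16] read 'a'  n13⇒n14  emit P2@[12:16]
[17] read 'a'  n14⇒n18 (via fail)  emit P4@[16:17]
[18] read 'd'  n18⇒n10 (via fail)
[19] read 'b'  n10⇒n0 (via fail)
[20] read 'd'  n0⇒n10
[21] read 'a'  n10⇒n11
[22] read 'd'  n11⇒n15
[23] read 'b'  n15⇒n0 (via fail)
[24] read 'a'  n0⇒n5
[25] read 'c'  n5⇒n6
[26] read 'b'  n6⇒n7
[27] read 'a'  n7⇒n8
[28] read 'c'  n8⇒n9  emit P1@[24:28]
[29] read 'a'  n9⇒n5 (via fail)
[30] read 'd'  n5⇒n10 (via fail)
[31] read 'a'  n10⇒n11
[32] read 'c'  n11⇒n12
[33] read 'b'  n12⇒n13
[34] read 'a'  n13⇒n14  emit P2@[30:34]
[35] read 'd'  n14⇒n10 (via fail)
[36] read 'b'  n10⇒n0 (via fail)
[37] read 'd'  n0⇒n10
[38] read 'a'  n10⇒n11
[39] read 'd'  n11⇒n15
[40] read 'a'  n15⇒n16
[41] read 'a'  n16⇒n17  emit P3@[37:41],P4@[40:41]
[42] read 'a'  n17⇒n18 (via fail)  emit P4@[41:42]
[43] read 'b'  n18⇒n0 (via fail)
[44] read 'd'  n0⇒n10
[45] read 'a'  n10⇒n11
[46] read 'd'  n11⇒n15
[47] read 'a'  n15⇒n16
[48] read 'd'  n16⇒n15 (via fail)
[49] read 'a'  n15⇒n16
[50] read 'a'  n16⇒n17  emit P3@[46:50],P4@[49:50]

Matches: [[6,0],[6,4],[9,4],[16,2],[17,4],[28,1],[34,2],[41,3],[41,4],[42,4],[50,3],[50,4]]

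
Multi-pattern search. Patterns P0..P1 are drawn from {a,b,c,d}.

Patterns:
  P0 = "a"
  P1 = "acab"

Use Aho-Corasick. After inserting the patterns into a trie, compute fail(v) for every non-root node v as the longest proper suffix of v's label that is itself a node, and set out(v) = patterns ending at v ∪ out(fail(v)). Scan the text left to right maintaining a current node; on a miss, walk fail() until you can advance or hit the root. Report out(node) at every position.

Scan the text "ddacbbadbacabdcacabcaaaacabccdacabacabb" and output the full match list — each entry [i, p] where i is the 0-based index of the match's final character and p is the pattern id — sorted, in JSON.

Build automaton:
Trie nodes:
  n0 'ε': a→1
  n1 'a': c→2  ←P0
  n2 'ac': a→3
  n3 'aca': b→4
  n4 'acab': ·  ←P1

BFS fail/out derivation:
  n1('a'): parent n0 fail=0; on 'a' 0 → fail=0;  out {0}∪∅={0}
  n2('ac'): parent n1 fail=0; on 'c' 0 → fail=0;  out ∅∪∅=∅
  n3('aca'): parent n2 fail=0; on 'a' 0 → fail=1;  out ∅∪{0}={0}
  n4('acab'): parent n3 fail=1; on 'b' 1→0 → fail=0;  out {1}∪∅={1}

Scan:
[0] read 'd'  n0⇒n0
[1] read 'd'  n0⇒n0
[2] read 'a'  n0⇒n1  ** P0@[2:2]
[3] read 'c'  n1⇒n2
[4] read 'b'  n2⇒n0 (fail-walked)
[5] read 'b'  n0⇒n0
[6] read 'a'  n0⇒n1  ** P0@[6:6]
[7] read 'd'  n1⇒n0 (fail-walked)
[8] read 'b'  n0⇒n0
[9] read 'a'  n0⇒n1  ** P0@[9:9]
[10] read 'c'  n1⇒n2
[11] read 'a'  n2⇒n3  ** P0@[11:11]
[12] read 'b'  n3⇒n4  ** P1@[9:12]
[13] read 'd'  n4⇒n0 (fail-walked)
[14] read 'c'  n0⇒n0
[15] read 'a'  n0⇒n1  ** P0@[15:15]
[16] read 'c'  n1⇒n2
[17] read 'a'  n2⇒n3  ** P0@[17:17]
[18] read 'b'  n3⇒n4  ** P1@[15:18]
[19] read 'c'  n4⇒n0 (fail-walked)
[20] read 'a'  n0⇒n1  ** P0@[20:20]
[21] read 'a'  n1⇒n1 (fail-walked)  ** P0@[21:21]
[22] read 'a'  n1⇒n1 (fail-walked)  ** P0@[22:22]
[23] read 'a'  n1⇒n1 (fail-walked)  ** P0@[23:23]
[24] read 'c'  n1⇒n2
[25] read 'a'  n2⇒n3  ** P0@[25:25]
[26] read 'b'  n3⇒n4  ** P1@[23:26]
[27] read 'c'  n4⇒n0 (fail-walked)
[28] read 'c'  n0⇒n0
[29] read 'd'  n0⇒n0
[30] read 'a'  n0⇒n1  ** P0@[30:30]
[31] read 'c'  n1⇒n2
[32] read 'a'  n2⇒n3  ** P0@[32:32]
[33] read 'b'  n3⇒n4  ** P1@[30:33]
[34] read 'a'  n4⇒n1 (fail-walked)  ** P0@[34:34]
[35] read 'c'  n1⇒n2
[36] read 'a'  n2⇒n3  ** P0@[36:36]
[37] read 'b'  n3⇒n4  ** P1@[34:37]
[38] read 'b'  n4⇒n0 (fail-walked)

Matches: [[2,0],[6,0],[9,0],[11,0],[12,1],[15,0],[17,0],[18,1],[20,0],[21,0],[22,0],[23,0],[25,0],[26,1],[30,0],[32,0],[33,1],[34,0],[36,0],[37,1]]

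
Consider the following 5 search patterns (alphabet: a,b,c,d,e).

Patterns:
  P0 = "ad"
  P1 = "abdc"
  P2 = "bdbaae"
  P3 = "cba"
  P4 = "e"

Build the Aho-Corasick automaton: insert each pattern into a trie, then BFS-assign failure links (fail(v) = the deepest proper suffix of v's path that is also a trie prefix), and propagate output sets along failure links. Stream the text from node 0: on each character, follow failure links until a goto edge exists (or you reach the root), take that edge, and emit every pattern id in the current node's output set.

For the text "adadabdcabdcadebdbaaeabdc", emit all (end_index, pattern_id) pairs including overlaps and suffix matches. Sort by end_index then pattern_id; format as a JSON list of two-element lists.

Build automaton:
Trie nodes:
  0='ε' goto a→1 b→6 c→12 e→15
  1='a' goto b→3 d→2
  2='ad' goto ·  ←P0
  3='ab' goto d→4
  4='abd' goto c→5
  5='abdc' goto ·  ←P1
  6='b' goto d→7
  7='bd' goto b→8
  8='bdb' goto a→9
  9='bdba' goto a→10
  10='bdbaa' goto e→11
  11='bdbaae' goto ·  ←P2
  12='c' goto b→13
  13='cb' goto a→14
  14='cba' goto ·  ←P3
  15='e' goto ·  ←P4

BFS fail/out derivation:
  n1('a'): parent n0 fail=0; on 'a' 0 → fail=0;  out ∅∪∅=∅
  n6('b'): parent n0 fail=0; on 'b' 0 → fail=0;  out ∅∪∅=∅
  n12('c'): parent n0 fail=0; on 'c' 0 → fail=0;  out ∅∪∅=∅
  n15('e'): parent n0 fail=0; on 'e' 0 → fail=0;  out {4}∪∅={4}
  n2('ad'): parent n1 fail=0; on 'd' 0 → fail=0;  out {0}∪∅={0}
  n3('ab'): parent n1 fail=0; on 'b' 0 → fail=6;  out ∅∪∅=∅
  n7('bd'): parent n6 fail=0; on 'd' 0 → fail=0;  out ∅∪∅=∅
  n13('cb'): parent n12 fail=0; on 'b' 0 → fail=6;  out ∅∪∅=∅
  n4('abd'): parent n3 fail=6; on 'd' 6 → fail=7;  out ∅∪∅=∅
  n8('bdb'): parent n7 fail=0; on 'b' 0 → fail=6;  out ∅∪∅=∅
  n14('cba'): parent n13 fail=6; on 'a' 6→0 → fail=1;  out {3}∪∅={3}
  n5('abdc'): parent n4 fail=7; on 'c' 7→0 → fail=12;  out {1}∪∅={1}
  n9('bdba'): parent n8 fail=6; on 'a' 6→0 → fail=1;  out ∅∪∅=∅
  n10('bdbaa'): parent n9 fail=1; on 'a' 1→0 → fail=1;  out ∅∪∅=∅
  n11('bdbaae'): parent n10 fail=1; on 'e' 1→0 → fail=15;  out {2}∪{4}={2,4}

Run:
pos 0 'a': at 1
pos 1 'd': at 2  → match P0@[0:1]
pos 2 'a': at 1 (via fail)
pos 3 'd': at 2  → match P0@[2:3]
pos 4 'a': at 1 (via fail)
pos 5 'b': at 3
pos 6 'd': at 4
pos 7 'c': at 5  → match P1@[4:7]
pos 8 'a': at 1 (via fail)
pos 9 'b': at 3
pos 10 'd': at 4
pos 11 'c': at 5  → match P1@[8:11]
pos 12 'a': at 1 (via fail)
pos 13 'd': at 2  → match P0@[12:13]
pos 14 'e': at 15 (via fail)  → match P4@[14:14]
pos 15 'b': at 6 (via fail)
pos 16 'd': at 7
pos 17 'b': at 8
pos 18 'a': at 9
pos 19 'a': at 10
pos 20 'e': at 11  → match P2@[15:20],P4@[20:20]
pos 21 'a': at 1 (via fail)
pos 22 'b': at 3
pos 23 'd': at 4
pos 24 'c': at 5  → match P1@[21:24]

All matches (sorted): [[1,0],[3,0],[7,1],[11,1],[13,0],[14,4],[20,2],[20,4],[24,1]]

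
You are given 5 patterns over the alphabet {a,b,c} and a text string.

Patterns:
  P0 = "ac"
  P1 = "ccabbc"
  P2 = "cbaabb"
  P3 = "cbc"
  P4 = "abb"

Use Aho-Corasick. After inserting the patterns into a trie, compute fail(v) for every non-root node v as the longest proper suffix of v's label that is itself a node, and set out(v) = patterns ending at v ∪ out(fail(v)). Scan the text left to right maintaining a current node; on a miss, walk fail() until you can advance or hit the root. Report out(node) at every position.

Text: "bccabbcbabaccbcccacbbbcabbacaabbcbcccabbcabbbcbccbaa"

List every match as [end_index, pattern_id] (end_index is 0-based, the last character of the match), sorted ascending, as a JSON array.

Build automaton:
Trie (insert patterns):
  n0 'ε': a→1 c→3
  n1 'a': b→15 c→2
  n2 'ac': ·  [P0 ends]
  n3 'c': b→9 c→4
  n4 'cc': a→5
  n5 'cca': b→6
  n6 'ccab': b→7
  n7 'ccabb': c→8
  n8 'ccabbc': ·  [P1 ends]
  n9 'cb': a→10 c→14
  n10 'cba': a→11
  n11 'cbaa': b→12
  n12 'cbaab': b→13
  n13 'cbaabb': ·  [P2 ends]
  n14 'cbc': ·  [P3 ends]
  n15 'ab': b→16
  n16 'abb': ·  [P4 ends]

BFS fail/out derivation:
  fail(1) 'a': from fail(0)=0 chase 'a': 0 ⇒ 0;  out=∅∪out(0)=∅
  fail(3) 'c': from fail(0)=0 chase 'c': 0 ⇒ 0;  out=∅∪out(0)=∅
  fail(2) 'ac': from fail(1)=0 chase 'c': 0 ⇒ 3;  out={0}∪out(3)={0}
  fail(4) 'cc': from fail(3)=0 chase 'c': 0 ⇒ 3;  out=∅∪out(3)=∅
  fail(9) 'cb': from fail(3)=0 chase 'b': 0 ⇒ 0;  out=∅∪out(0)=∅
  fail(15) 'ab': from fail(1)=0 chase 'b': 0 ⇒ 0;  out=∅∪out(0)=∅
  fail(5) 'cca': from fail(4)=3 chase 'a': 3→0 ⇒ 1;  out=∅∪out(1)=∅
  fail(10) 'cba': from fail(9)=0 chase 'a': 0 ⇒ 1;  out=∅∪out(1)=∅
  fail(14) 'cbc': from fail(9)=0 chase 'c': 0 ⇒ 3;  out={3}∪out(3)={3}
  fail(16) 'abb': from fail(15)=0 chase 'b': 0 ⇒ 0;  out={4}∪out(0)={4}
  fail(6) 'ccab': from fail(5)=1 chase 'b': 1 ⇒ 15;  out=∅∪out(15)=∅
  fail(11) 'cbaa': from fail(10)=1 chase 'a': 1→0 ⇒ 1;  out=∅∪out(1)=∅
  fail(7) 'ccabb': from fail(6)=15 chase 'b': 15 ⇒ 16;  out=∅∪out(16)={4}
  fail(12) 'cbaab': from fail(11)=1 chase 'b': 1 ⇒ 15;  out=∅∪out(15)=∅
  fail(8) 'ccabbc': from fail(7)=16 chase 'c': 16→0 ⇒ 3;  out={1}∪out(3)={1}
  fail(13) 'cbaabb': from fail(12)=15 chase 'b': 15 ⇒ 16;  out={2}∪out(16)={2,4}

Run:
pos 0 'b': at 0
pos 1 'c': at 3
pos 2 'c': at 4
pos 3 'a': at 5
pos 4 'b': at 6
pos 5 'b': at 7  ** P4@[3:5]
pos 6 'c': at 8  ** P1@[1:6]
pos 7 'b': at 9 (via fail)
pos 8 'a': at 10
pos 9 'b': at 15 (via fail)
pos 10 'a': at 1 (via fail)
pos 11 'c': at 2  ** P0@[10:11]
pos 12 'c': at 4 (via fail)
pos 13 'b': at 9 (via fail)
pos 14 'c': at 14  ** P3@[12:14]
pos 15 'c': at 4 (via fail)
pos 16 'c': at 4 (via fail)
pos 17 'a': at 5
pos 18 'c': at 2 (via fail)  ** P0@[17:18]
pos 19 'b': at 9 (via fail)
pos 20 'b': at 0 (via fail)
pos 21 'b': at 0
pos 22 'c': at 3
pos 23 'a': at 1 (via fail)
pos 24 'b': at 15
pos 25 'b': at 16  ** P4@[23:25]
pos 26 'a': at 1 (via fail)
pos 27 'c': at 2  ** P0@[26:27]
pos 28 'a': at 1 (via fail)
pos 29 'a': at 1 (via fail)
pos 30 'b': at 15
pos 31 'b': at 16  ** P4@[29:31]
pos 32 'c': at 3 (via fail)
pos 33 'b': at 9
pos 34 'c': at 14  ** P3@[32:34]
pos 35 'c': at 4 (via fail)
pos 36 'c': at 4 (via fail)
pos 37 'a': at 5
pos 38 'b': at 6
pos 39 'b': at 7  ** P4@[37:39]
pos 40 'c': at 8  ** P1@[35:40]
pos 41 'a': at 1 (via fail)
pos 42 'b': at 15
pos 43 'b': at 16  ** P4@[41:43]
pos 44 'b': at 0 (via fail)
pos 45 'c': at 3
pos 46 'b': at 9
pos 47 'c': at 14  ** P3@[45:47]
pos 48 'c': at 4 (via fail)
pos 49 'b': at 9 (via fail)
pos 50 'a': at 10
pos 51 'a': at 11

All matches (sorted): [[5,4],[6,1],[11,0],[14,3],[18,0],[25,4],[27,0],[31,4],[34,3],[39,4],[40,1],[43,4],[47,3]]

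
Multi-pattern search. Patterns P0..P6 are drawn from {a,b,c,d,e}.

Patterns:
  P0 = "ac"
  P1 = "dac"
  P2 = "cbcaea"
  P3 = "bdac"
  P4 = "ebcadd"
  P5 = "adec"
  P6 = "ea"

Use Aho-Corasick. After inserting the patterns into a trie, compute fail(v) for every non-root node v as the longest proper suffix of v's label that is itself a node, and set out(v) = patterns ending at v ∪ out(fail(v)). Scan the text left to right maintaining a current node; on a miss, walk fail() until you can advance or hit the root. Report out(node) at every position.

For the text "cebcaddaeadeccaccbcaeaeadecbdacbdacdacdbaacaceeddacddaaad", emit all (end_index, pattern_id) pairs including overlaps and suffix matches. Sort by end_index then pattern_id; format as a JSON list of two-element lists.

Build:
Trie (insert patterns):
  n0 'ε': a→1 b→12 c→6 d→3 e→16
  n1 'a': c→2 d→22
  n2 'ac': ·  [P0 ends]
  n3 'd': a→4
  n4 'da': c→5
  n5 'dac': ·  [P1 ends]
  n6 'c': b→7
  n7 'cb': c→8
  n8 'cbc': a→9
  n9 'cbca': e→10
  n10 'cbcae': a→11
  n11 'cbcaea': ·  [P2 ends]
  n12 'b': d→13
  n13 'bd': a→14
  n14 'bda': c→15
  n15 'bdac': ·  [P3 ends]
  n16 'e': a→25 b→17
  n17 'eb': c→18
  n18 'ebc': a→19
  n19 'ebca': d→20
  n20 'ebcad': d→21
  n21 'ebcadd': ·  [P4 ends]
  n22 'ad': e→23
  n23 'ade': c→24
  n24 'adec': ·  [P5 ends]
  n25 'ea': ·  [P6 ends]

Failure links (BFS by depth):
  fail(1) 'a': from fail(0)=0 chase 'a': 0 ⇒ 0;  out=∅∪out(0)=∅
  fail(3) 'd': from fail(0)=0 chase 'd': 0 ⇒ 0;  out=∅∪out(0)=∅
  fail(6) 'c': from fail(0)=0 chase 'c': 0 ⇒ 0;  out=∅∪out(0)=∅
  fail(12) 'b': from fail(0)=0 chase 'b': 0 ⇒ 0;  out=∅∪out(0)=∅
  fail(16) 'e': from fail(0)=0 chase 'e': 0 ⇒ 0;  out=∅∪out(0)=∅
  fail(2) 'ac': from fail(1)=0 chase 'c': 0 ⇒ 6;  out={0}∪out(6)={0}
  fail(4) 'da': from fail(3)=0 chase 'a': 0 ⇒ 1;  out=∅∪out(1)=∅
  fail(7) 'cb': from fail(6)=0 chase 'b': 0 ⇒ 12;  out=∅∪out(12)=∅
  fail(13) 'bd': from fail(12)=0 chase 'd': 0 ⇒ 3;  out=∅∪out(3)=∅
  fail(17) 'eb': from fail(16)=0 chase 'b': 0 ⇒ 12;  out=∅∪out(12)=∅
  fail(22) 'ad': from fail(1)=0 chase 'd': 0 ⇒ 3;  out=∅∪out(3)=∅
  fail(25) 'ea': from fail(16)=0 chase 'a': 0 ⇒ 1;  out={6}∪out(1)={6}
  fail(5) 'dac': from fail(4)=1 chase 'c': 1 ⇒ 2;  out={1}∪out(2)={0,1}
  fail(8) 'cbc': from fail(7)=12 chase 'c': 12→0 ⇒ 6;  out=∅∪out(6)=∅
  fail(14) 'bda': from fail(13)=3 chase 'a': 3 ⇒ 4;  out=∅∪out(4)=∅
  fail(18) 'ebc': from fail(17)=12 chase 'c': 12→0 ⇒ 6;  out=∅∪out(6)=∅
  fail(23) 'ade': from fail(22)=3 chase 'e': 3→0 ⇒ 16;  out=∅∪out(16)=∅
  fail(9) 'cbca': from fail(8)=6 chase 'a': 6→0 ⇒ 1;  out=∅∪out(1)=∅
  fail(15) 'bdac': from fail(14)=4 chase 'c': 4 ⇒ 5;  out={3}∪out(5)={0,1,3}
  fail(19) 'ebca': from fail(18)=6 chase 'a': 6→0 ⇒ 1;  out=∅∪out(1)=∅
  fail(24) 'adec': from fail(23)=16 chase 'c': 16→0 ⇒ 6;  out={5}∪out(6)={5}
  fail(10) 'cbcae': from fail(9)=1 chase 'e': 1→0 ⇒ 16;  out=∅∪out(16)=∅
  fail(20) 'ebcad': from fail(19)=1 chase 'd': 1 ⇒ 22;  out=∅∪out(22)=∅
  fail(11) 'cbcaea': from fail(10)=16 chase 'a': 16 ⇒ 25;  out={2}∪out(25)={2,6}
  fail(21) 'ebcadd': from fail(20)=22 chase 'd': 22→3→0 ⇒ 3;  out={4}∪out(3)={4}

Scan:
[0] read 'c'  n0⇒n6
[1] read 'e'  n6⇒n16 (fail-walked)
[2] read 'b'  n16⇒n17
[3] read 'c'  n17⇒n18
[4] read 'a'  n18⇒n19
[5] read 'd'  n19⇒n20
[6] read 'd'  n20⇒n21  ** P4@[1:6]
[7] read 'a'  n21⇒n4 (fail-walked)
[8] read 'e'  n4⇒n16 (fail-walked)
[9] read 'a'  n16⇒n25  ** P6@[8:9]
[10] read 'd'  n25⇒n22 (fail-walked)
[11] read 'e'  n22⇒n23
[12] read 'c'  n23⇒n24  ** P5@[9:12]
[13] read 'c'  n24⇒n6 (fail-walked)
[14] read 'a'  n6⇒n1 (fail-walked)
[15] read 'c'  n1⇒n2  ** P0@[14:15]
[16] read 'c'  n2⇒n6 (fail-walked)
[17] read 'b'  n6⇒n7
[18] read 'c'  n7⇒n8
[19] read 'a'  n8⇒n9
[20] read 'e'  n9⇒n10
[21] read 'a'  n10⇒n11  ** P2@[16:21],P6@[20:21]
[22] read 'e'  n11⇒n16 (fail-walked)
[23] read 'a'  n16⇒n25  ** P6@[22:23]
[24] read 'd'  n25⇒n22 (fail-walked)
[25] read 'e'  n22⇒n23
[26] read 'c'  n23⇒n24  ** P5@[23:26]
[27] read 'b'  n24⇒n7 (fail-walked)
[28] read 'd'  n7⇒n13 (fail-walked)
[29] read 'a'  n13⇒n14
[30] read 'c'  n14⇒n15  ** P0@[29:30],P1@[28:30],P3@[27:30]
[31] read 'b'  n15⇒n7 (fail-walked)
[32] read 'd'  n7⇒n13 (fail-walked)
[33] read 'a'  n13⇒n14
[34] read 'c'  n14⇒n15  ** P0@[33:34],P1@[32:34],P3@[31:34]
[35] read 'd'  n15⇒n3 (fail-walked)
[36] read 'a'  n3⇒n4
[37] read 'c'  n4⇒n5  ** P0@[36:37],P1@[35:37]
[38] read 'd'  n5⇒n3 (fail-walked)
[39] read 'b'  n3⇒n12 (fail-walked)
[40] read 'a'  n12⇒n1 (fail-walked)
[41] read 'a'  n1⇒n1 (fail-walked)
[42] read 'c'  n1⇒n2  ** P0@[41:42]
[43] read 'a'  n2⇒n1 (fail-walked)
[44] read 'c'  n1⇒n2  ** P0@[43:44]
[45] read 'e'  n2⇒n16 (fail-walked)
[46] read 'e'  n16⇒n16 (fail-walked)
[47] read 'd'  n16⇒n3 (fail-walked)
[48] read 'd'  n3⇒n3 (fail-walked)
[49] read 'a'  n3⇒n4
[50] read 'c'  n4⇒n5  ** P0@[49:50],P1@[48:50]
[51] read 'd'  n5⇒n3 (fail-walked)
[52] read 'd'  n3⇒n3 (fail-walked)
[53] read 'a'  n3⇒n4
[54] read 'a'  n4⇒n1 (fail-walked)
[55] read 'a'  n1⇒n1 (fail-walked)
[56] read 'd'  n1⇒n22

All matches (sorted): [[6,4],[9,6],[12,5],[15,0],[21,2],[21,6],[23,6],[26,5],[30,0],[30,1],[30,3],[34,0],[34,1],[34,3],[37,0],[37,1],[42,0],[44,0],[50,0],[50,1]]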